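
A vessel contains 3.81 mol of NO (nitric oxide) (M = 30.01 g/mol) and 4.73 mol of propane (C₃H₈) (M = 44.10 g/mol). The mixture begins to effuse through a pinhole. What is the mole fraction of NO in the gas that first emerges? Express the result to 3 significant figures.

0.494

Effusion rate of each component ∝ n_i/√M_i (partial pressure × 1/√M).
x_NO(eff) = (n_NO/√M_NO) / (n_NO/√M_NO + n_C₃H₈/√M_C₃H₈)
= (3.81/√30.01) / (3.81/√30.01 + 4.73/√44.10) = 0.6955/(0.6955 + 0.7123) = 0.494.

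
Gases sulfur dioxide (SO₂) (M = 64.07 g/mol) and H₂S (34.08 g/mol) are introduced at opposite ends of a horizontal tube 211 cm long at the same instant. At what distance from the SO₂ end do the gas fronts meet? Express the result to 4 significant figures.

88.99 cm

Distances travelled in equal time are proportional to diffusion rates, so d_SO₂/d_H₂S = √(M_H₂S/M_SO₂) = √(34.08/64.07) = 0.7293.
With d_SO₂ + d_H₂S = 211 cm, d_H₂S = 211/(1 + 0.7293) = 122.0 cm.
d_SO₂ = 211 − 122.0 = 88.99 cm.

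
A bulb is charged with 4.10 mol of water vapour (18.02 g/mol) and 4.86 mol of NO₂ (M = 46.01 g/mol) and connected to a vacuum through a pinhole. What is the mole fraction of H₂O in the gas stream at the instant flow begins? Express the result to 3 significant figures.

Each component's effusion rate ∝ (its partial pressure)·(1/√M) ∝ n_i/√M_i.
x_H₂O(eff) = (n_H₂O/√M_H₂O) / (n_H₂O/√M_H₂O + n_NO₂/√M_NO₂)
= (4.10/√18.02) / (4.10/√18.02 + 4.86/√46.01) = 0.9658/(0.9658 + 0.7165) = 0.574.

0.574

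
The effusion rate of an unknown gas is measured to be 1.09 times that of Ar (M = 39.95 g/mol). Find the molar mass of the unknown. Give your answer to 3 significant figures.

33.6 g/mol

By Graham's law, rate_X/rate_Ar = √(M_Ar/M_X).
1.09 = √(39.95/M_X)
M_X = 39.95 / 1.09² = 39.95 / 1.188 = 33.6 g/mol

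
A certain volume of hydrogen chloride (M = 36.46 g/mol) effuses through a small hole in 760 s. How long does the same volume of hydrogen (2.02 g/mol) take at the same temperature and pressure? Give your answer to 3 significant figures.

179 s

Using Graham's law: t_H₂/t_HCl = √(M_H₂/M_HCl) = √(2.02/36.46) = √0.05540 = 0.2354.
So the time for H₂ is 760 × 0.2354 = 179 s.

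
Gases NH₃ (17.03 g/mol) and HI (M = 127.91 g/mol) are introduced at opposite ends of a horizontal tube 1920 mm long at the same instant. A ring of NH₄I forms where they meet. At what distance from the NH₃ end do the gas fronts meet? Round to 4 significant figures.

1407 mm

Distances travelled in equal time are proportional to diffusion rates, so d_NH₃/d_HI = √(M_HI/M_NH₃) = √(127.91/17.03) = 2.741.
With d_NH₃ + d_HI = 1920 mm, d_HI = 1920/(1 + 2.741) = 513.3 mm.
d_NH₃ = 1920 − 513.3 = 1407 mm.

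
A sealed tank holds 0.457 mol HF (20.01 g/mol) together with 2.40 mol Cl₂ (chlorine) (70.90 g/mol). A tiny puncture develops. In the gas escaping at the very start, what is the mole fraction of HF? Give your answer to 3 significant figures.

Each component's effusion rate ∝ (its partial pressure)·(1/√M) ∝ n_i/√M_i.
Mole fraction of HF in the effusate = (n_HF/√M_HF) / (n_HF/√M_HF + n_Cl₂/√M_Cl₂)
= (0.457/√20.01) / (0.457/√20.01 + 2.40/√70.90) = 0.1022/(0.1022 + 0.2850) = 0.264.

0.264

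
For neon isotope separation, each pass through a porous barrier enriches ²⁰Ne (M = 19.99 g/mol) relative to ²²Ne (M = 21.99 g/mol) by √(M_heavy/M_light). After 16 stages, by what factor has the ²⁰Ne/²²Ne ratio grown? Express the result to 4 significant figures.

Each stage multiplies the ratio by α = √(21.99/19.99), so after 16 stages the overall factor is α^16 = (21.99/19.99)^(16/2).
= 1.10005^8 = 2.144.

2.144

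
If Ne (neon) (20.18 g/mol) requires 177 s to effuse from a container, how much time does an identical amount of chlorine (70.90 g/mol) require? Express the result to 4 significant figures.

Using Graham's law: t_Cl₂/t_Ne = √(M_Cl₂/M_Ne) = √(70.90/20.18) = √3.513 = 1.874.
So the time for Cl₂ is 177 × 1.874 = 331.8 s.

331.8 s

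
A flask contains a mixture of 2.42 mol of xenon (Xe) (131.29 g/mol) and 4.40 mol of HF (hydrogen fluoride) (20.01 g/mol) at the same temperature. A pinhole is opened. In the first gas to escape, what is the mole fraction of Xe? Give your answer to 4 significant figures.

Rate_i ∝ x_i/√M_i (Graham's law weighted by mole fraction), so the effusate composition follows n_i/√M_i.
So x_Xe in the escaping gas = (n_Xe/√M_Xe) / Σ(n_i/√M_i)
= (2.42/√131.29) / (2.42/√131.29 + 4.40/√20.01) = 0.2112/(0.2112 + 0.9836) = 0.1768.

0.1768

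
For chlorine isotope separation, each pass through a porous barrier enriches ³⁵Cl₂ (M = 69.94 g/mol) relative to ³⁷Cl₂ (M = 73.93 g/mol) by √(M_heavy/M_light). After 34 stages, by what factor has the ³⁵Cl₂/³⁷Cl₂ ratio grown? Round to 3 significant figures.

The single-stage factor is √(M_heavy/M_light), so 34 stages give [√(73.93/69.94)]^34 = (73.93/69.94)^(34/2).
= 1.05705^17 = 2.57.

2.57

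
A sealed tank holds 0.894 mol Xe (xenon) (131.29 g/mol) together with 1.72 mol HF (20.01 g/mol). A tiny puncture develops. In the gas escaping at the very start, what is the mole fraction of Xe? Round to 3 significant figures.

Effusion rate of each component ∝ n_i/√M_i (partial pressure × 1/√M).
So x_Xe in the escaping gas = (n_Xe/√M_Xe) / Σ(n_i/√M_i)
= (0.894/√131.29) / (0.894/√131.29 + 1.72/√20.01) = 0.07802/(0.07802 + 0.3845) = 0.169.

0.169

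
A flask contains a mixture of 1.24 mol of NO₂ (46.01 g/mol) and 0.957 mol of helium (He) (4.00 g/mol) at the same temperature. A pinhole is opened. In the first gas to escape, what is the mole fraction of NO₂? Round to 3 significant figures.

0.276

Each component's effusion rate ∝ (its partial pressure)·(1/√M) ∝ n_i/√M_i.
Mole fraction of NO₂ in the effusate = (n_NO₂/√M_NO₂) / (n_NO₂/√M_NO₂ + n_He/√M_He)
= (1.24/√46.01) / (1.24/√46.01 + 0.957/√4.00) = 0.1828/(0.1828 + 0.4785) = 0.276.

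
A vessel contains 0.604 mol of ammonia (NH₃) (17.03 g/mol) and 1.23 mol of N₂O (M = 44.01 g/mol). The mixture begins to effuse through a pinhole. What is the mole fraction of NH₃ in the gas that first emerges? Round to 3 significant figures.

0.441

Rate_i ∝ x_i/√M_i (Graham's law weighted by mole fraction), so the effusate composition follows n_i/√M_i.
So x_NH₃ in the escaping gas = (n_NH₃/√M_NH₃) / Σ(n_i/√M_i)
= (0.604/√17.03) / (0.604/√17.03 + 1.23/√44.01) = 0.1464/(0.1464 + 0.1854) = 0.441.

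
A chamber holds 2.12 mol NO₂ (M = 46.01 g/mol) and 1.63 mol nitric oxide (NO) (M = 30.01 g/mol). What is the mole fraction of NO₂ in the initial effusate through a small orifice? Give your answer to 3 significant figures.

0.512

Rate_i ∝ x_i/√M_i (Graham's law weighted by mole fraction), so the effusate composition follows n_i/√M_i.
So x_NO₂ in the escaping gas = (n_NO₂/√M_NO₂) / Σ(n_i/√M_i)
= (2.12/√46.01) / (2.12/√46.01 + 1.63/√30.01) = 0.3125/(0.3125 + 0.2975) = 0.512.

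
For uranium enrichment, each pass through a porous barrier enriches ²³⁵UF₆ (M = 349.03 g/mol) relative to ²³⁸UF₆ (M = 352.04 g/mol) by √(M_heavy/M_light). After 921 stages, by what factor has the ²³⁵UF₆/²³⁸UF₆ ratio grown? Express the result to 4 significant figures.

52.16

Each stage multiplies the ratio by α = √(352.04/349.03), so after 921 stages the overall factor is α^921 = (352.04/349.03)^(921/2).
= 1.00862^(921/2) = 52.16.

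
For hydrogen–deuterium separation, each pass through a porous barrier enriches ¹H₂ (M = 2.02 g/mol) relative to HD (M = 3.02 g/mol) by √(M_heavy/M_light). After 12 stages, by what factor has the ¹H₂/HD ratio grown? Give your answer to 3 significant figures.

11.2

The single-stage factor is √(M_heavy/M_light), so 12 stages give [√(3.02/2.02)]^12 = (3.02/2.02)^(12/2).
= 1.49505^6 = 11.2.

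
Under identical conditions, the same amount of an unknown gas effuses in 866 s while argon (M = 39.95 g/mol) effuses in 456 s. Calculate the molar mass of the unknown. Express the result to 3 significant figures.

Using Graham's law: t_X/t_Ar = √(M_X/M_Ar).
866/456 = 1.899 = √(M_X/39.95)
M_X = 39.95 × 1.899² = 39.95 × 3.607 = 144 g/mol

144 g/mol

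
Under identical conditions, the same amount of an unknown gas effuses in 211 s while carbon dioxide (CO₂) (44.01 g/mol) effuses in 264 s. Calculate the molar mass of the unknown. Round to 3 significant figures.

Using Graham's law: t_X/t_CO₂ = √(M_X/M_CO₂).
211/264 = 0.7992 = √(M_X/44.01)
M_X = 44.01 × 0.7992² = 44.01 × 0.6388 = 28.1 g/mol

28.1 g/mol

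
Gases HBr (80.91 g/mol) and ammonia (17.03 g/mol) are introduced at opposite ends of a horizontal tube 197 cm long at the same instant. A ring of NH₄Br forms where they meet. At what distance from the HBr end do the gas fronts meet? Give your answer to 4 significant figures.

The fronts meet when d_HBr + d_NH₃ = L with d_HBr/d_NH₃ = √(M_NH₃/M_HBr) (Graham's law). Here √(M_NH₃/M_HBr) = √(17.03/80.91) = 0.4588.
With d_HBr + d_NH₃ = 197 cm, d_NH₃ = 197/(1 + 0.4588) = 135.0 cm.
d_HBr = 197 − 135.0 = 61.96 cm.

61.96 cm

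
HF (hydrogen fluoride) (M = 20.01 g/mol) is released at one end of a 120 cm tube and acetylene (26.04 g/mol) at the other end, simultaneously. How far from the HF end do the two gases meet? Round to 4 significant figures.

63.95 cm

Distances travelled in equal time are proportional to diffusion rates, so d_HF/d_C₂H₂ = √(M_C₂H₂/M_HF) = √(26.04/20.01) = 1.141.
With d_HF + d_C₂H₂ = 120 cm, d_C₂H₂ = 120/(1 + 1.141) = 56.05 cm.
d_HF = 120 − 56.05 = 63.95 cm.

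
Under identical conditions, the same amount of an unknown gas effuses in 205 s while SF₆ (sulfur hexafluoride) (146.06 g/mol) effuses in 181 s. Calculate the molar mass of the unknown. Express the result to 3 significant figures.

187 g/mol

From Graham's law, t_X/t_SF₆ = √(M_X/M_SF₆).
205/181 = 1.133 = √(M_X/146.06)
M_X = 146.06 × 1.133² = 146.06 × 1.283 = 187 g/mol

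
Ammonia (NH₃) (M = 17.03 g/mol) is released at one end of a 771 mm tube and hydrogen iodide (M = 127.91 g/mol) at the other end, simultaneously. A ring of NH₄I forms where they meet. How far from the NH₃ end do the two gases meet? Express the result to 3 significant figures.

Graham's law gives d_NH₃/d_HI = rate_NH₃/rate_HI = √(M_HI/M_NH₃) = √(127.91/17.03) = 2.741.
With d_NH₃ + d_HI = 771 mm, d_HI = 771/(1 + 2.741) = 206.1 mm.
d_NH₃ = 771 − 206.1 = 565 mm.

565 mm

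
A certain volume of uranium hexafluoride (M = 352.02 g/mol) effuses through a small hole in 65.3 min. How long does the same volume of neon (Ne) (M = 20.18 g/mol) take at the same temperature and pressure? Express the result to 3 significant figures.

15.6 min

From Graham's law, t_Ne/t_UF₆ = √(M_Ne/M_UF₆) = √(20.18/352.02) = √0.05733 = 0.2394.
So the time for Ne is 65.3 × 0.2394 = 15.6 min.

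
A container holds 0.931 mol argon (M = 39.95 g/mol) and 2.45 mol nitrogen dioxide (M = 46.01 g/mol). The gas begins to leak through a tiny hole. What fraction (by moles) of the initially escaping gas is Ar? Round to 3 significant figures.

Each component's effusion rate ∝ (its partial pressure)·(1/√M) ∝ n_i/√M_i.
Mole fraction of Ar in the effusate = (n_Ar/√M_Ar) / (n_Ar/√M_Ar + n_NO₂/√M_NO₂)
= (0.931/√39.95) / (0.931/√39.95 + 2.45/√46.01) = 0.1473/(0.1473 + 0.3612) = 0.290.

0.290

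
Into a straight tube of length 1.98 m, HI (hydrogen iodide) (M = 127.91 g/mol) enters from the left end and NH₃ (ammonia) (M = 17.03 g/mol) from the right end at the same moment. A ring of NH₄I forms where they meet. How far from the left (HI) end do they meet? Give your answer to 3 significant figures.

Graham's law gives d_HI/d_NH₃ = rate_HI/rate_NH₃ = √(M_NH₃/M_HI) = √(17.03/127.91) = 0.3649.
With d_HI + d_NH₃ = 1.98 m, d_NH₃ = 1.98/(1 + 0.3649) = 1.451 m.
d_HI = 1.98 − 1.451 = 0.529 m.

0.529 m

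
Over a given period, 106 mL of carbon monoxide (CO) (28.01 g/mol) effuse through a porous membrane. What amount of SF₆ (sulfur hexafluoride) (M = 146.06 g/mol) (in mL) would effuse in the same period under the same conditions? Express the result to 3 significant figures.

Graham's law gives rate_SF₆/rate_CO = √(M_CO/M_SF₆) = √(28.01/146.06) = √0.1918 = 0.4379.
So the volume for SF₆ is 106 × 0.4379 = 46.4 mL.

46.4 mL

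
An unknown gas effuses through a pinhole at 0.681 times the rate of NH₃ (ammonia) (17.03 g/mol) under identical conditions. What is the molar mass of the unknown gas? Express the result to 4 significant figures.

Graham's law gives rate_X/rate_NH₃ = √(M_NH₃/M_X).
0.681 = √(17.03/M_X)
M_X = 17.03 / 0.681² = 17.03 / 0.4638 = 36.72 g/mol

36.72 g/mol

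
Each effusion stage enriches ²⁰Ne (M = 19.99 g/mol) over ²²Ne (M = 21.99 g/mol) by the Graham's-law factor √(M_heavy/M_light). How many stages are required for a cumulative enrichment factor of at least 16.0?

59

Single-stage factor α = √(21.99/19.99), so ln α = ½ ln(1.10005) = 0.04768.
Need α^N ≥ 16.0 ⇒ N ≥ ln(16.0) / ln α = 2.773 / 0.04768 = 58.15.
Rounding up, N = 59 stages.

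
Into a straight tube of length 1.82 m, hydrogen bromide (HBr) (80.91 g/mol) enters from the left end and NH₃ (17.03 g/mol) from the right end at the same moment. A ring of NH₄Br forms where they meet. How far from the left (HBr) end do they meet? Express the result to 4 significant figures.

0.5724 m

Distances travelled in equal time are proportional to diffusion rates, so d_HBr/d_NH₃ = √(M_NH₃/M_HBr) = √(17.03/80.91) = 0.4588.
With d_HBr + d_NH₃ = 1.82 m, d_NH₃ = 1.82/(1 + 0.4588) = 1.248 m.
d_HBr = 1.82 − 1.248 = 0.5724 m.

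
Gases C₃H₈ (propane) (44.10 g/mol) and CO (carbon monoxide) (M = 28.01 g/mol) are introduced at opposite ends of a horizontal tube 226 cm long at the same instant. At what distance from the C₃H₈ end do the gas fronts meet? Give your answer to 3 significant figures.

100 cm

Distances travelled in equal time are proportional to diffusion rates, so d_C₃H₈/d_CO = √(M_CO/M_C₃H₈) = √(28.01/44.10) = 0.7970.
With d_C₃H₈ + d_CO = 226 cm, d_CO = 226/(1 + 0.7970) = 125.8 cm.
d_C₃H₈ = 226 − 125.8 = 100 cm.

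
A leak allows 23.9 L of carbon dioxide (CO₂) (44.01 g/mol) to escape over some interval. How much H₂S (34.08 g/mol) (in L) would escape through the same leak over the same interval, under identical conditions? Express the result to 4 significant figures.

Since effusion rate ∝ 1/√M, rate_H₂S/rate_CO₂ = √(M_CO₂/M_H₂S) = √(44.01/34.08) = √1.291 = 1.136.
So the volume for H₂S is 23.9 × 1.136 = 27.16 L.

27.16 L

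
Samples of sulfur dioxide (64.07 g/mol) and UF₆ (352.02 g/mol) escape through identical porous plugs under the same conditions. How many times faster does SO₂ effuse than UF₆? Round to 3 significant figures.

2.34

From Graham's law, rate_SO₂/rate_UF₆ = √(M_UF₆/M_SO₂) = √(352.02/64.07) = √5.494 = 2.34.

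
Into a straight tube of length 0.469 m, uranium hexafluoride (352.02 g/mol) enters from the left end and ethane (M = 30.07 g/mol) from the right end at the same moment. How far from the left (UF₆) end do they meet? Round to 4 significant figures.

The fronts meet when d_UF₆ + d_C₂H₆ = L with d_UF₆/d_C₂H₆ = √(M_C₂H₆/M_UF₆) (Graham's law). Here √(M_C₂H₆/M_UF₆) = √(30.07/352.02) = 0.2923.
With d_UF₆ + d_C₂H₆ = 0.469 m, d_C₂H₆ = 0.469/(1 + 0.2923) = 0.3629 m.
d_UF₆ = 0.469 − 0.3629 = 0.1061 m.

0.1061 m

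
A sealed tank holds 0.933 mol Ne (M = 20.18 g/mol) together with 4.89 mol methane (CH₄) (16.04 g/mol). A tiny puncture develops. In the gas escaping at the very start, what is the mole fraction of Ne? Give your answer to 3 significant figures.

0.145

Effusion rate of each component ∝ n_i/√M_i (partial pressure × 1/√M).
Mole fraction of Ne in the effusate = (n_Ne/√M_Ne) / (n_Ne/√M_Ne + n_CH₄/√M_CH₄)
= (0.933/√20.18) / (0.933/√20.18 + 4.89/√16.04) = 0.2077/(0.2077 + 1.221) = 0.145.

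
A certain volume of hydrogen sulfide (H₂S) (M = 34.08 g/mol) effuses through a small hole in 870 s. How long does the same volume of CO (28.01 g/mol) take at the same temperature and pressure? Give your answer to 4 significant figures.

788.7 s

Since effusion rate ∝ 1/√M, t_CO/t_H₂S = √(M_CO/M_H₂S) = √(28.01/34.08) = √0.8219 = 0.9066.
So the time for CO is 870 × 0.9066 = 788.7 s.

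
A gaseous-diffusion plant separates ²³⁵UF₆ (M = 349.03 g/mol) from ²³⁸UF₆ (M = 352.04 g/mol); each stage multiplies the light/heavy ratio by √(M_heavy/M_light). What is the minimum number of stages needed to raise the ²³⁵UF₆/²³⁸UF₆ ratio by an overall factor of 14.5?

With α = √(352.04/349.03) per stage, ln α = ½ ln(1.00862) = 0.004293.
Need α^N ≥ 14.5 ⇒ N ≥ ln(14.5) / ln α = 2.674 / 0.004293 = 622.84.
Minimum whole number of stages: N = 623.

623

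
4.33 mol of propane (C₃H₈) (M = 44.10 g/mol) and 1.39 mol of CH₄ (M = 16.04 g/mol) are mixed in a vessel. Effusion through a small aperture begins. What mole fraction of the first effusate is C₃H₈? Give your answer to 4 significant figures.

0.6526

Rate_i ∝ x_i/√M_i (Graham's law weighted by mole fraction), so the effusate composition follows n_i/√M_i.
x_C₃H₈(eff) = (n_C₃H₈/√M_C₃H₈) / (n_C₃H₈/√M_C₃H₈ + n_CH₄/√M_CH₄)
= (4.33/√44.10) / (4.33/√44.10 + 1.39/√16.04) = 0.6520/(0.6520 + 0.3471) = 0.6526.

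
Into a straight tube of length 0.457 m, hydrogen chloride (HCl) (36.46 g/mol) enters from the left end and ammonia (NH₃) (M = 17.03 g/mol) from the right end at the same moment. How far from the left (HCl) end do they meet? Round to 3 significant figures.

Distances travelled in equal time are proportional to diffusion rates, so d_HCl/d_NH₃ = √(M_NH₃/M_HCl) = √(17.03/36.46) = 0.6834.
With d_HCl + d_NH₃ = 0.457 m, d_NH₃ = 0.457/(1 + 0.6834) = 0.2715 m.
d_HCl = 0.457 − 0.2715 = 0.186 m.

0.186 m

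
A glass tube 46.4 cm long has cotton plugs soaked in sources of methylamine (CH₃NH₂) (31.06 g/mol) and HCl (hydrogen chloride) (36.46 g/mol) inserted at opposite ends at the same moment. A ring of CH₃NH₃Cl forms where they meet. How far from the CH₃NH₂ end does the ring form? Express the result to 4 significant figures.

The fronts meet when d_CH₃NH₂ + d_HCl = L with d_CH₃NH₂/d_HCl = √(M_HCl/M_CH₃NH₂) (Graham's law). Here √(M_HCl/M_CH₃NH₂) = √(36.46/31.06) = 1.083.
With d_CH₃NH₂ + d_HCl = 46.4 cm, d_HCl = 46.4/(1 + 1.083) = 22.27 cm.
d_CH₃NH₂ = 46.4 − 22.27 = 24.13 cm.

24.13 cm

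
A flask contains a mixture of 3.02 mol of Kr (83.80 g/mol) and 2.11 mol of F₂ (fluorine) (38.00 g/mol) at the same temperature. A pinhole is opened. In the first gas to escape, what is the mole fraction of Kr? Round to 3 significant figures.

0.491

The effusion rate of species i is ∝ p_i/√M_i ∝ n_i/√M_i.
So x_Kr in the escaping gas = (n_Kr/√M_Kr) / Σ(n_i/√M_i)
= (3.02/√83.80) / (3.02/√83.80 + 2.11/√38.00) = 0.3299/(0.3299 + 0.3423) = 0.491.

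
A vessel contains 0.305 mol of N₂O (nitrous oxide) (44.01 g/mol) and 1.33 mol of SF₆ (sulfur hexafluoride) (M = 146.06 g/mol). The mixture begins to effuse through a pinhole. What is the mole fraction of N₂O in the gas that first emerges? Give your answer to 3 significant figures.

Rate_i ∝ x_i/√M_i (Graham's law weighted by mole fraction), so the effusate composition follows n_i/√M_i.
So x_N₂O in the escaping gas = (n_N₂O/√M_N₂O) / Σ(n_i/√M_i)
= (0.305/√44.01) / (0.305/√44.01 + 1.33/√146.06) = 0.04598/(0.04598 + 0.1100) = 0.295.

0.295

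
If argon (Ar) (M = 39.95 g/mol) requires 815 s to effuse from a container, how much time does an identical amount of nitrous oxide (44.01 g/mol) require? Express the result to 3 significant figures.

Using Graham's law: t_N₂O/t_Ar = √(M_N₂O/M_Ar) = √(44.01/39.95) = √1.102 = 1.050.
So the time for N₂O is 815 × 1.050 = 855 s.

855 s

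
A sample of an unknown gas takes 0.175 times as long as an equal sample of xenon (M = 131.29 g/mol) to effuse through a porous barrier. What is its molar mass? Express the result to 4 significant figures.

By Graham's law, t_X/t_Xe = √(M_X/M_Xe).
0.175 = √(M_X/131.29)
M_X = 131.29 × 0.175² = 131.29 × 0.03062 = 4.021 g/mol

4.021 g/mol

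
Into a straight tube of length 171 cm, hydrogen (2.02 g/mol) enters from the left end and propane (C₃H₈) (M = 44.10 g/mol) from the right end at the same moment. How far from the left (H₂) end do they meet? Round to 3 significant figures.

Graham's law gives d_H₂/d_C₃H₈ = rate_H₂/rate_C₃H₈ = √(M_C₃H₈/M_H₂) = √(44.10/2.02) = 4.672.
With d_H₂ + d_C₃H₈ = 171 cm, d_C₃H₈ = 171/(1 + 4.672) = 30.15 cm.
d_H₂ = 171 − 30.15 = 141 cm.

141 cm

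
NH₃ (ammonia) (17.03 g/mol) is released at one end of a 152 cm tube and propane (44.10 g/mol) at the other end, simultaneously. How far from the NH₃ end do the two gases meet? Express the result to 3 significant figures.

93.7 cm

Distances travelled in equal time are proportional to diffusion rates, so d_NH₃/d_C₃H₈ = √(M_C₃H₈/M_NH₃) = √(44.10/17.03) = 1.609.
With d_NH₃ + d_C₃H₈ = 152 cm, d_C₃H₈ = 152/(1 + 1.609) = 58.26 cm.
d_NH₃ = 152 − 58.26 = 93.7 cm.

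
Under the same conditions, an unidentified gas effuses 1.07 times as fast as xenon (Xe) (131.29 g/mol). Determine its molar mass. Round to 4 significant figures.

Since effusion rate ∝ 1/√M, rate_X/rate_Xe = √(M_Xe/M_X).
1.07 = √(131.29/M_X)
M_X = 131.29 / 1.07² = 131.29 / 1.145 = 114.7 g/mol

114.7 g/mol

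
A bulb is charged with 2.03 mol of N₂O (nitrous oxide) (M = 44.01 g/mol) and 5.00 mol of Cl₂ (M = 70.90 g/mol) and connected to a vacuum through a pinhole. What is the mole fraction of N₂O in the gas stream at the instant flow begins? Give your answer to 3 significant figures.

0.340

Each component's effusion rate ∝ (its partial pressure)·(1/√M) ∝ n_i/√M_i.
Mole fraction of N₂O in the effusate = (n_N₂O/√M_N₂O) / (n_N₂O/√M_N₂O + n_Cl₂/√M_Cl₂)
= (2.03/√44.01) / (2.03/√44.01 + 5.00/√70.90) = 0.3060/(0.3060 + 0.5938) = 0.340.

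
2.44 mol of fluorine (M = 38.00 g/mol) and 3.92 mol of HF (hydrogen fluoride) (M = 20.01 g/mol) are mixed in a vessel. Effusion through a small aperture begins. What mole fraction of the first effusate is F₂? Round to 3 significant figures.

The effusion rate of species i is ∝ p_i/√M_i ∝ n_i/√M_i.
x_F₂(eff) = (n_F₂/√M_F₂) / (n_F₂/√M_F₂ + n_HF/√M_HF)
= (2.44/√38.00) / (2.44/√38.00 + 3.92/√20.01) = 0.3958/(0.3958 + 0.8763) = 0.311.

0.311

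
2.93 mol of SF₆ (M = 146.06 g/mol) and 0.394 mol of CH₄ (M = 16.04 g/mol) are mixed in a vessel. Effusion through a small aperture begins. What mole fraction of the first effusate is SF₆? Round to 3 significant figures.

The effusion rate of species i is ∝ p_i/√M_i ∝ n_i/√M_i.
So x_SF₆ in the escaping gas = (n_SF₆/√M_SF₆) / Σ(n_i/√M_i)
= (2.93/√146.06) / (2.93/√146.06 + 0.394/√16.04) = 0.2424/(0.2424 + 0.09838) = 0.711.

0.711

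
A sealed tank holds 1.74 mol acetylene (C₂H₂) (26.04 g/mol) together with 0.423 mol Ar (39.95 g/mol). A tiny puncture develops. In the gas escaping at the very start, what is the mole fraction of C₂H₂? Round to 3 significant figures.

0.836

Each component's effusion rate ∝ (its partial pressure)·(1/√M) ∝ n_i/√M_i.
Mole fraction of C₂H₂ in the effusate = (n_C₂H₂/√M_C₂H₂) / (n_C₂H₂/√M_C₂H₂ + n_Ar/√M_Ar)
= (1.74/√26.04) / (1.74/√26.04 + 0.423/√39.95) = 0.3410/(0.3410 + 0.06692) = 0.836.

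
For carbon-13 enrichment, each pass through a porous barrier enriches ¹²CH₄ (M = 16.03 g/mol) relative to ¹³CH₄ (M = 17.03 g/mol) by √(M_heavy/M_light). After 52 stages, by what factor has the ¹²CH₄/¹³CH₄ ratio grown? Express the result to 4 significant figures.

4.823

Each stage multiplies the ratio by α = √(17.03/16.03), so after 52 stages the overall factor is α^52 = (17.03/16.03)^(52/2).
= 1.06238^26 = 4.823.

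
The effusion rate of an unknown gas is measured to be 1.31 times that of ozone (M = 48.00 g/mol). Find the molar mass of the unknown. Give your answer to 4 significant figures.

From Graham's law, rate_X/rate_O₃ = √(M_O₃/M_X).
1.31 = √(48.00/M_X)
M_X = 48.00 / 1.31² = 48.00 / 1.716 = 27.97 g/mol

27.97 g/mol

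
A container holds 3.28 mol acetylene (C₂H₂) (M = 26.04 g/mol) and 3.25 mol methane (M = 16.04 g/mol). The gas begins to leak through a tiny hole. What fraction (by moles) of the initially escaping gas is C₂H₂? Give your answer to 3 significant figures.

0.442

Each component's effusion rate ∝ (its partial pressure)·(1/√M) ∝ n_i/√M_i.
So x_C₂H₂ in the escaping gas = (n_C₂H₂/√M_C₂H₂) / Σ(n_i/√M_i)
= (3.28/√26.04) / (3.28/√26.04 + 3.25/√16.04) = 0.6428/(0.6428 + 0.8115) = 0.442.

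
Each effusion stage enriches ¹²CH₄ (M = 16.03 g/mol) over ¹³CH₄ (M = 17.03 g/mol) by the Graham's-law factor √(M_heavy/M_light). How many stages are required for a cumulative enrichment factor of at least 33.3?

116

With α = √(17.03/16.03) per stage, ln α = ½ ln(1.06238) = 0.03026.
Need α^N ≥ 33.3 ⇒ N ≥ ln(33.3) / ln α = 3.506 / 0.03026 = 115.86.
So at least 116 stages are needed.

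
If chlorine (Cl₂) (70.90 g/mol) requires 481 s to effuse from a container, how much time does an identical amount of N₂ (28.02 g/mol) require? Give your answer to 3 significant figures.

From Graham's law, t_N₂/t_Cl₂ = √(M_N₂/M_Cl₂) = √(28.02/70.90) = √0.3952 = 0.6287.
So the time for N₂ is 481 × 0.6287 = 302 s.

302 s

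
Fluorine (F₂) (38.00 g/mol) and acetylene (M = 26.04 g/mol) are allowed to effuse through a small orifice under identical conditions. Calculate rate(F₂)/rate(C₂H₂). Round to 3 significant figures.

Using Graham's law: rate_F₂/rate_C₂H₂ = √(M_C₂H₂/M_F₂) = √(26.04/38.00) = √0.6853 = 0.828.

0.828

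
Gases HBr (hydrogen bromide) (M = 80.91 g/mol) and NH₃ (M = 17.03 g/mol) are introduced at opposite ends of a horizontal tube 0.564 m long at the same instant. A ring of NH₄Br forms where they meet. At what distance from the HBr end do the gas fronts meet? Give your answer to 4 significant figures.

In equal time, each gas travels a distance ∝ its rate ∝ 1/√M, so d_HBr/d_NH₃ = √(M_NH₃/M_HBr) = √(17.03/80.91) = 0.4588.
With d_HBr + d_NH₃ = 0.564 m, d_NH₃ = 0.564/(1 + 0.4588) = 0.3866 m.
d_HBr = 0.564 − 0.3866 = 0.1774 m.

0.1774 m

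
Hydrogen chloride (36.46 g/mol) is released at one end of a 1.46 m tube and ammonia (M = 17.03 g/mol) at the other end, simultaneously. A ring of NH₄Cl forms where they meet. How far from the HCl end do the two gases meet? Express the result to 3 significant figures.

0.593 m

Distances travelled in equal time are proportional to diffusion rates, so d_HCl/d_NH₃ = √(M_NH₃/M_HCl) = √(17.03/36.46) = 0.6834.
With d_HCl + d_NH₃ = 1.46 m, d_NH₃ = 1.46/(1 + 0.6834) = 0.8673 m.
d_HCl = 1.46 − 0.8673 = 0.593 m.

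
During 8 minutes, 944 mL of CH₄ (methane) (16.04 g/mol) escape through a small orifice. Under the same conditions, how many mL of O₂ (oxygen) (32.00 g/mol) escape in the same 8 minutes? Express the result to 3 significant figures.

From Graham's law, rate_O₂/rate_CH₄ = √(M_CH₄/M_O₂) = √(16.04/32.00) = √0.5012 = 0.7080.
So the volume for O₂ is 944 × 0.7080 = 668 mL.

668 mL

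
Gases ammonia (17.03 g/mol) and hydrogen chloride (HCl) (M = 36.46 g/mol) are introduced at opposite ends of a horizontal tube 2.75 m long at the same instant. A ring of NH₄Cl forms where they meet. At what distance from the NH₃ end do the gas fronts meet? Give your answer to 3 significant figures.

Graham's law gives d_NH₃/d_HCl = rate_NH₃/rate_HCl = √(M_HCl/M_NH₃) = √(36.46/17.03) = 1.463.
With d_NH₃ + d_HCl = 2.75 m, d_HCl = 2.75/(1 + 1.463) = 1.116 m.
d_NH₃ = 2.75 − 1.116 = 1.63 m.

1.63 m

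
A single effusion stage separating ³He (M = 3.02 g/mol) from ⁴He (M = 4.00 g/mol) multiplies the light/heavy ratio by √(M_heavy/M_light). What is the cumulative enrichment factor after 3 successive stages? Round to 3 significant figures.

1.52

Each stage multiplies the ratio by α = √(4.00/3.02), so after 3 stages the overall factor is α^3 = (4.00/3.02)^(3/2).
= 1.32450^(3/2) = 1.52.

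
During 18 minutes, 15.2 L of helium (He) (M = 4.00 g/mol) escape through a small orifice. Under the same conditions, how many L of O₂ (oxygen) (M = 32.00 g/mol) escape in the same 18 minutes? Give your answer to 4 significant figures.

5.374 L

Using Graham's law: rate_O₂/rate_He = √(M_He/M_O₂) = √(4.00/32.00) = √0.1250 = 0.3536.
So the volume for O₂ is 15.2 × 0.3536 = 5.374 L.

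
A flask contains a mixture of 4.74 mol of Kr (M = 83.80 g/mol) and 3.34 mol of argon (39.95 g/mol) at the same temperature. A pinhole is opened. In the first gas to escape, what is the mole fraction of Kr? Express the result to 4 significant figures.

Each component's effusion rate ∝ (its partial pressure)·(1/√M) ∝ n_i/√M_i.
So x_Kr in the escaping gas = (n_Kr/√M_Kr) / Σ(n_i/√M_i)
= (4.74/√83.80) / (4.74/√83.80 + 3.34/√39.95) = 0.5178/(0.5178 + 0.5284) = 0.4949.

0.4949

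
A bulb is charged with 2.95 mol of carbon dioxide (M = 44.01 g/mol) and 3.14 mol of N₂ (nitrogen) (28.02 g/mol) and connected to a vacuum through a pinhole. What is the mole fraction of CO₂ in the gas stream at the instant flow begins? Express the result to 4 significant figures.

The effusion rate of species i is ∝ p_i/√M_i ∝ n_i/√M_i.
Mole fraction of CO₂ in the effusate = (n_CO₂/√M_CO₂) / (n_CO₂/√M_CO₂ + n_N₂/√M_N₂)
= (2.95/√44.01) / (2.95/√44.01 + 3.14/√28.02) = 0.4447/(0.4447 + 0.5932) = 0.4285.

0.4285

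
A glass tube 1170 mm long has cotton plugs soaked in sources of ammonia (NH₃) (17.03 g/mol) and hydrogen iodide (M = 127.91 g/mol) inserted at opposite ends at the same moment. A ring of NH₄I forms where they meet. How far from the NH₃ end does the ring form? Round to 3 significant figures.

857 mm

The fronts meet when d_NH₃ + d_HI = L with d_NH₃/d_HI = √(M_HI/M_NH₃) (Graham's law). Here √(M_HI/M_NH₃) = √(127.91/17.03) = 2.741.
With d_NH₃ + d_HI = 1170 mm, d_HI = 1170/(1 + 2.741) = 312.8 mm.
d_NH₃ = 1170 − 312.8 = 857 mm.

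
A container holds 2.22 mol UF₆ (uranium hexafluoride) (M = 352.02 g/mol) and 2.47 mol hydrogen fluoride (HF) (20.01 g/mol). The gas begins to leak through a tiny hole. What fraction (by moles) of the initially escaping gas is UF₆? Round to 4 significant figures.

0.1765

Rate_i ∝ x_i/√M_i (Graham's law weighted by mole fraction), so the effusate composition follows n_i/√M_i.
So x_UF₆ in the escaping gas = (n_UF₆/√M_UF₆) / Σ(n_i/√M_i)
= (2.22/√352.02) / (2.22/√352.02 + 2.47/√20.01) = 0.1183/(0.1183 + 0.5522) = 0.1765.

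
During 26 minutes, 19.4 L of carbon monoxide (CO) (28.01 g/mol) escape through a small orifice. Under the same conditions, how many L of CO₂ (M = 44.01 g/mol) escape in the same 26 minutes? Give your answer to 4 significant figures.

15.48 L

By Graham's law, rate_CO₂/rate_CO = √(M_CO/M_CO₂) = √(28.01/44.01) = √0.6364 = 0.7978.
So the volume for CO₂ is 19.4 × 0.7978 = 15.48 L.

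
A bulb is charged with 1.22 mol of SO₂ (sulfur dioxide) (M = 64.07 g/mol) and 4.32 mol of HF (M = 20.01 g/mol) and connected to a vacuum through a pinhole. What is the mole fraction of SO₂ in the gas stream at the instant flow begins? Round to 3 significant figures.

0.136

Each component's effusion rate ∝ (its partial pressure)·(1/√M) ∝ n_i/√M_i.
x_SO₂(eff) = (n_SO₂/√M_SO₂) / (n_SO₂/√M_SO₂ + n_HF/√M_HF)
= (1.22/√64.07) / (1.22/√64.07 + 4.32/√20.01) = 0.1524/(0.1524 + 0.9657) = 0.136.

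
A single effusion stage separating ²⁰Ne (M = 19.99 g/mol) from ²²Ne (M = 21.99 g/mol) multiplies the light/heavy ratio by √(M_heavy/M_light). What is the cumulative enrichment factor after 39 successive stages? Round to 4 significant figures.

Overall factor = α^39 with α = √(21.99/19.99), i.e. (21.99/19.99)^(39/2).
= 1.10005^(39/2) = 6.420.

6.420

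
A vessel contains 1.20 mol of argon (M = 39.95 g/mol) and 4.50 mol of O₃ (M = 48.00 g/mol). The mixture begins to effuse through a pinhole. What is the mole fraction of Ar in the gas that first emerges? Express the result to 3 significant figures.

0.226

Each component's effusion rate ∝ (its partial pressure)·(1/√M) ∝ n_i/√M_i.
So x_Ar in the escaping gas = (n_Ar/√M_Ar) / Σ(n_i/√M_i)
= (1.20/√39.95) / (1.20/√39.95 + 4.50/√48.00) = 0.1899/(0.1899 + 0.6495) = 0.226.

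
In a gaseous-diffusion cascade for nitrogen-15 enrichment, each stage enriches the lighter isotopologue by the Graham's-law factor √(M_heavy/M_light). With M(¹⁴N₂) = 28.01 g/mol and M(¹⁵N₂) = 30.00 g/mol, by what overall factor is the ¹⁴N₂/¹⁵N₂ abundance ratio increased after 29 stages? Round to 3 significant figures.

2.71

After 29 stages the ratio has grown by (√(30.00/28.01))^29 = (30.00/28.01)^(29/2).
= 1.07105^(29/2) = 2.71.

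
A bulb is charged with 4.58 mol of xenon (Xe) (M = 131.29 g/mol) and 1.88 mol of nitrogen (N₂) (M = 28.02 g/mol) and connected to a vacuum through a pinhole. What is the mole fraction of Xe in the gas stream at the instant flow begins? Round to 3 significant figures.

0.530

Rate_i ∝ x_i/√M_i (Graham's law weighted by mole fraction), so the effusate composition follows n_i/√M_i.
So x_Xe in the escaping gas = (n_Xe/√M_Xe) / Σ(n_i/√M_i)
= (4.58/√131.29) / (4.58/√131.29 + 1.88/√28.02) = 0.3997/(0.3997 + 0.3552) = 0.530.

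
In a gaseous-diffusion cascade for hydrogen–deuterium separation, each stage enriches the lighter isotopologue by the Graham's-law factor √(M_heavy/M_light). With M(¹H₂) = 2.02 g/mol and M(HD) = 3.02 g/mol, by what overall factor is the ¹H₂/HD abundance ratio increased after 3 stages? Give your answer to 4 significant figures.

1.828

Overall factor = α^3 with α = √(3.02/2.02), i.e. (3.02/2.02)^(3/2).
= 1.49505^(3/2) = 1.828.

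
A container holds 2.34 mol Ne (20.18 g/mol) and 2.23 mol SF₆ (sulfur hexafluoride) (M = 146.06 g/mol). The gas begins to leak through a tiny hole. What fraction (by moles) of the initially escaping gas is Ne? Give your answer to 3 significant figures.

Each component's effusion rate ∝ (its partial pressure)·(1/√M) ∝ n_i/√M_i.
Mole fraction of Ne in the effusate = (n_Ne/√M_Ne) / (n_Ne/√M_Ne + n_SF₆/√M_SF₆)
= (2.34/√20.18) / (2.34/√20.18 + 2.23/√146.06) = 0.5209/(0.5209 + 0.1845) = 0.738.

0.738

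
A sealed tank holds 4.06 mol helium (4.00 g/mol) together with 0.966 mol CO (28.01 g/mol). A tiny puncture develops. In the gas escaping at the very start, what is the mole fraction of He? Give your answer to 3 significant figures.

0.918

Rate_i ∝ x_i/√M_i (Graham's law weighted by mole fraction), so the effusate composition follows n_i/√M_i.
So x_He in the escaping gas = (n_He/√M_He) / Σ(n_i/√M_i)
= (4.06/√4.00) / (4.06/√4.00 + 0.966/√28.01) = 2.030/(2.030 + 0.1825) = 0.918.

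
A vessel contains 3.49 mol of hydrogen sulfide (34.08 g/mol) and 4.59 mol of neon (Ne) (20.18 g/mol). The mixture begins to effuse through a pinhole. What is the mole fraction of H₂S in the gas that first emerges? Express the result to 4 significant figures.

0.3691

Effusion rate of each component ∝ n_i/√M_i (partial pressure × 1/√M).
So x_H₂S in the escaping gas = (n_H₂S/√M_H₂S) / Σ(n_i/√M_i)
= (3.49/√34.08) / (3.49/√34.08 + 4.59/√20.18) = 0.5978/(0.5978 + 1.022) = 0.3691.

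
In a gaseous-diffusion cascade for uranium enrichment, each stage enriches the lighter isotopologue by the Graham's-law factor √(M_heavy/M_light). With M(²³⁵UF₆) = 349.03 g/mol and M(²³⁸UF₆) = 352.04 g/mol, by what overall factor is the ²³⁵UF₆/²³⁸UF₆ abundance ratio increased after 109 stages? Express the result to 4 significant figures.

1.597

Each stage multiplies the ratio by α = √(352.04/349.03), so after 109 stages the overall factor is α^109 = (352.04/349.03)^(109/2).
= 1.00862^(109/2) = 1.597.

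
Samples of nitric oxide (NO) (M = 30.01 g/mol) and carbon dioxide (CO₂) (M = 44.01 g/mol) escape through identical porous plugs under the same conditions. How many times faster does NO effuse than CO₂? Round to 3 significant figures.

1.21

Graham's law gives rate_NO/rate_CO₂ = √(M_CO₂/M_NO) = √(44.01/30.01) = √1.467 = 1.21.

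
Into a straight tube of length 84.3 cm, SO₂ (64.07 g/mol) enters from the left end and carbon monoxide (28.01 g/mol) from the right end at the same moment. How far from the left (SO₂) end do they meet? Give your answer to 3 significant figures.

Graham's law gives d_SO₂/d_CO = rate_SO₂/rate_CO = √(M_CO/M_SO₂) = √(28.01/64.07) = 0.6612.
With d_SO₂ + d_CO = 84.3 cm, d_CO = 84.3/(1 + 0.6612) = 50.75 cm.
d_SO₂ = 84.3 − 50.75 = 33.6 cm.

33.6 cm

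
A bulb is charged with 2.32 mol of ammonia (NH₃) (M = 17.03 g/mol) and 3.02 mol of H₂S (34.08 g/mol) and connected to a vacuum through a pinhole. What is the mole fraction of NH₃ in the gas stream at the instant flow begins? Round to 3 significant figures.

The effusion rate of species i is ∝ p_i/√M_i ∝ n_i/√M_i.
So x_NH₃ in the escaping gas = (n_NH₃/√M_NH₃) / Σ(n_i/√M_i)
= (2.32/√17.03) / (2.32/√17.03 + 3.02/√34.08) = 0.5622/(0.5622 + 0.5173) = 0.521.

0.521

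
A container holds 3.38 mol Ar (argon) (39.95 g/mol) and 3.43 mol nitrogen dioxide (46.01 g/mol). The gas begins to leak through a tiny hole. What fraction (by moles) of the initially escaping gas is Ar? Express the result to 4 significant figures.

Effusion rate of each component ∝ n_i/√M_i (partial pressure × 1/√M).
So x_Ar in the escaping gas = (n_Ar/√M_Ar) / Σ(n_i/√M_i)
= (3.38/√39.95) / (3.38/√39.95 + 3.43/√46.01) = 0.5348/(0.5348 + 0.5057) = 0.5140.

0.5140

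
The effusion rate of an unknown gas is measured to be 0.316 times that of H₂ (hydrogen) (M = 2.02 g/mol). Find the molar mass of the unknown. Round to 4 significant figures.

20.23 g/mol

By Graham's law, rate_X/rate_H₂ = √(M_H₂/M_X).
0.316 = √(2.02/M_X)
M_X = 2.02 / 0.316² = 2.02 / 0.09986 = 20.23 g/mol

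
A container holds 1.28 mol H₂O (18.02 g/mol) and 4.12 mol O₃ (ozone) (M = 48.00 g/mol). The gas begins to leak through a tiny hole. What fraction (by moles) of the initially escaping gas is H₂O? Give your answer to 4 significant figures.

0.3365

Each component's effusion rate ∝ (its partial pressure)·(1/√M) ∝ n_i/√M_i.
Mole fraction of H₂O in the effusate = (n_H₂O/√M_H₂O) / (n_H₂O/√M_H₂O + n_O₃/√M_O₃)
= (1.28/√18.02) / (1.28/√18.02 + 4.12/√48.00) = 0.3015/(0.3015 + 0.5947) = 0.3365.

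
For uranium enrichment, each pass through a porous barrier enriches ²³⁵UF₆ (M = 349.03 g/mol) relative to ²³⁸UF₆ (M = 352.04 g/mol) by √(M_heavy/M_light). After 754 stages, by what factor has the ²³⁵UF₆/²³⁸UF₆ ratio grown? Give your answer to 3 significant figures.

25.5

The single-stage factor is √(M_heavy/M_light), so 754 stages give [√(352.04/349.03)]^754 = (352.04/349.03)^(754/2).
= 1.00862^377 = 25.5.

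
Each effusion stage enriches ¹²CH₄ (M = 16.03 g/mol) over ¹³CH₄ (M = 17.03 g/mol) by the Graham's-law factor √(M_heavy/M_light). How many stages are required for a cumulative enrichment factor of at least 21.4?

102

Per stage α = (17.03/16.03)^(1/2) = 1.06238^0.5, giving ln α = 0.03026.
Need α^N ≥ 21.4 ⇒ N ≥ ln(21.4) / ln α = 3.063 / 0.03026 = 101.24.
Minimum whole number of stages: N = 102.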